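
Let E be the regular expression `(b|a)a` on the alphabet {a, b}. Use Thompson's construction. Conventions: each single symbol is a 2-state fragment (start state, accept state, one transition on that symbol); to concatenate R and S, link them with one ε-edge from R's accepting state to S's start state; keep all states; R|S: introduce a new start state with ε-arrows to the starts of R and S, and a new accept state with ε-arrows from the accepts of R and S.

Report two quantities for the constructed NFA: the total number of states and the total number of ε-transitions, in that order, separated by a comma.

8, 5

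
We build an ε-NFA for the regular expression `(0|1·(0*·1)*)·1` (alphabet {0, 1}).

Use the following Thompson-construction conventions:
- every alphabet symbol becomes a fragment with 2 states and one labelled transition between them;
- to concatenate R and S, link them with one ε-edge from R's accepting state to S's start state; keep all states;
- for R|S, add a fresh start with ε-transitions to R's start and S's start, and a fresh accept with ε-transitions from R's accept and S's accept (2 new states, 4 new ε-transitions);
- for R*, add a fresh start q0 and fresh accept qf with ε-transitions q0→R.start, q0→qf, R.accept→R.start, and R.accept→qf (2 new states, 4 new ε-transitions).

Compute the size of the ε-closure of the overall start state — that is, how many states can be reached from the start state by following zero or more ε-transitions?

Work bottom-up. For each fragment F, track |ε-closure(F.start)| and whether F's accept lies in that closure (i.e. whether F accepts ε). A single-symbol fragment has closure size 1 and does not accept ε.
  0* → the star's fresh start ε-reaches both the body's start and the fresh accept: C = 2 + 1 = 3
  0*·1 → the left operand accepts ε, so the closure extends into the next operand (via the concat ε-link); C = 3 + 1 = 4
  (0*·1)* → C = 1 (new start) + 4 (body) + 1 (new accept) = 6
  1·(0*·1)* → C equals the left operand's closure size = 1 (its accept is not ε-reachable, so the closure stops there)
  0|1·(0*·1)* → new start ε-reaches every alternative's start; none of them accept ε, so the new accept is not reached: C = 1 + 1 + 1 = 3
  (0|1·(0*·1)*)·1 → same as the first factor's closure: C = 3

3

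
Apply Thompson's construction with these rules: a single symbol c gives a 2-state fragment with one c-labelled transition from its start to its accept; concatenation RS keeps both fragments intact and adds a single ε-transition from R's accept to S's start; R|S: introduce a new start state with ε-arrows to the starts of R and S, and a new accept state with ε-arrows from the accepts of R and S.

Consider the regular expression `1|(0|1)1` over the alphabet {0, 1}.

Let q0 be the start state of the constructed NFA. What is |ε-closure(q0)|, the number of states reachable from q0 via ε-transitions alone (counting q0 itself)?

5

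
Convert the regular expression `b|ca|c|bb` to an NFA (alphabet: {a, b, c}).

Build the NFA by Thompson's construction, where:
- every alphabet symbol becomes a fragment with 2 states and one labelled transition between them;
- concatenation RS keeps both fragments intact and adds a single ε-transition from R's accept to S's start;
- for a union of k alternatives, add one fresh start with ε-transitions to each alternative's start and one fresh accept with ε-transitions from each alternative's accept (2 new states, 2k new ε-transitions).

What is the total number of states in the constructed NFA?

Bottom-up over the parse tree:
Each of the 6 symbol leaves contributes a 2-state fragment.
  ca : 4 states
  bb : 4 states
  b|ca|c|bb : 14 states

14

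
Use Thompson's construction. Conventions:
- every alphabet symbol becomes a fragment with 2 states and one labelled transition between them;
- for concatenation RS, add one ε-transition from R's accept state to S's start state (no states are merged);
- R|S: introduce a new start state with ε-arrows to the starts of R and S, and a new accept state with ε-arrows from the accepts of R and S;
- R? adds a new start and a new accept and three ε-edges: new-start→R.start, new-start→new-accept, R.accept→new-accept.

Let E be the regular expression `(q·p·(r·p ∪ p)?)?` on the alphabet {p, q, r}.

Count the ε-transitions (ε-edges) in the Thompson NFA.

Per subexpression:
Each of the 5 symbol leaves contributes 0 ε-transitions.
  r·p → 1 ε-transition
  r·p ∪ p → 5 ε-transitions
  (r·p ∪ p)? → 8 ε-transitions
  q·p·(r·p ∪ p)? → 10 ε-transitions
  (q·p·(r·p ∪ p)?)? → 13 ε-transitions

13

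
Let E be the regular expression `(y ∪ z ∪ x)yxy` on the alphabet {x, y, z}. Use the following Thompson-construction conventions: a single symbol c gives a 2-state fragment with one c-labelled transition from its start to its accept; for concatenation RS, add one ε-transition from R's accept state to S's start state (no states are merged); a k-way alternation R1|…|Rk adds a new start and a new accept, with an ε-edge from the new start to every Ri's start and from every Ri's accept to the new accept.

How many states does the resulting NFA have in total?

Recursing over subexpressions:
Each of the 6 symbol leaves contributes a 2-state fragment.
  y ∪ z ∪ x → 8 states
  (y ∪ z ∪ x)yxy → 14 states

14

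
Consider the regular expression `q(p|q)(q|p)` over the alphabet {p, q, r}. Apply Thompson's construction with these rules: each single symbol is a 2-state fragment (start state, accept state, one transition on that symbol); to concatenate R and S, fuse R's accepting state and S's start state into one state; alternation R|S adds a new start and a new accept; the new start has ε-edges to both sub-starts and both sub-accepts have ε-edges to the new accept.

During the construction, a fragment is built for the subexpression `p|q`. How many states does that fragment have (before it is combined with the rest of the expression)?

Fragment for `p|q`:
Each of the 2 symbol leaves contributes a 2-state fragment.
  p|q → 6 states

6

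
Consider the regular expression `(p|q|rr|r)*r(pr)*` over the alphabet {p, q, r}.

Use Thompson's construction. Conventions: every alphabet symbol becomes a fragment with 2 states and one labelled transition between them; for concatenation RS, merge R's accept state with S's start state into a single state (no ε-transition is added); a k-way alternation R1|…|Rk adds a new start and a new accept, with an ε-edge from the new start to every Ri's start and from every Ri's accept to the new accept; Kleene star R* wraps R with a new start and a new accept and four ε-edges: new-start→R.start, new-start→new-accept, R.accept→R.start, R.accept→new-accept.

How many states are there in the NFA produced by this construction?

18

Bottom-up over the parse tree:
Each of the 8 symbol leaves contributes a 2-state fragment.
  rr = 3 states
  p|q|rr|r = 11 states
  (p|q|rr|r)* = 13 states
  pr = 3 states
  (pr)* = 5 states
  (p|q|rr|r)*r(pr)* = 18 states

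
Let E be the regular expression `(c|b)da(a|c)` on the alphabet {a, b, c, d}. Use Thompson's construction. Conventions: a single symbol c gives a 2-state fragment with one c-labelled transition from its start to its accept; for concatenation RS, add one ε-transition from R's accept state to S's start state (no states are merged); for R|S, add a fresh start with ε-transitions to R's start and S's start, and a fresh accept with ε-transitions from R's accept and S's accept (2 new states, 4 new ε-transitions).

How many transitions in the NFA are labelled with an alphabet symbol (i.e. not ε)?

Bottom-up over the parse tree:
Each of the 6 symbol leaves contributes exactly 1 symbol transition.
  c|b → 2 symbol transitions
  a|c → 2 symbol transitions
  (c|b)da(a|c) → 6 symbol transitions

6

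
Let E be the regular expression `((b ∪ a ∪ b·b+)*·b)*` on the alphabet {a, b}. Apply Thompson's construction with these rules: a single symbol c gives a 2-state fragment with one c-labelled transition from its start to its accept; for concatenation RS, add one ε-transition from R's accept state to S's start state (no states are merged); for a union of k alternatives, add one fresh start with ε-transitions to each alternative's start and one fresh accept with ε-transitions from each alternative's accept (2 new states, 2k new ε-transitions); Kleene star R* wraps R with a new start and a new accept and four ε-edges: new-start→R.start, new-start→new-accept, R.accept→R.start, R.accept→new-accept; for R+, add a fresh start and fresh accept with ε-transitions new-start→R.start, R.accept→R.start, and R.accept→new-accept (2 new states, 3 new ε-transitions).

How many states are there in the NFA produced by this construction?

18

Building bottom-up:
Each of the 5 symbol leaves contributes a 2-state fragment.
  b+ : 4 states
  b·b+ : 6 states
  b ∪ a ∪ b·b+ : 12 states
  (b ∪ a ∪ b·b+)* : 14 states
  (b ∪ a ∪ b·b+)*·b : 16 states
  ((b ∪ a ∪ b·b+)*·b)* : 18 states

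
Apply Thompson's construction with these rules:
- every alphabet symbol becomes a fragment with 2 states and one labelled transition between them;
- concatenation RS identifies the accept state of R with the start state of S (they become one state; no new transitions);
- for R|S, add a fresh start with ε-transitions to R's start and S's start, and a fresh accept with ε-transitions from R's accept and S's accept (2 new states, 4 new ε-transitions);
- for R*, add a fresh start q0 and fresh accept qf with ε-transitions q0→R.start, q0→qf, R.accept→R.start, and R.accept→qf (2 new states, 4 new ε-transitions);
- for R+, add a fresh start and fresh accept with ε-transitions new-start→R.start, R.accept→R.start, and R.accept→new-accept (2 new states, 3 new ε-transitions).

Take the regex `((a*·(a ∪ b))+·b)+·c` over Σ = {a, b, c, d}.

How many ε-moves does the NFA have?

14

Recursing over subexpressions:
Each of the 5 symbol leaves contributes 0 ε-transitions.
  a* : 4 ε-transitions
  a ∪ b : 4 ε-transitions
  a*·(a ∪ b) : 8 ε-transitions
  (a*·(a ∪ b))+ : 11 ε-transitions
  (a*·(a ∪ b))+·b : 11 ε-transitions
  ((a*·(a ∪ b))+·b)+ : 14 ε-transitions
  ((a*·(a ∪ b))+·b)+·c : 14 ε-transitions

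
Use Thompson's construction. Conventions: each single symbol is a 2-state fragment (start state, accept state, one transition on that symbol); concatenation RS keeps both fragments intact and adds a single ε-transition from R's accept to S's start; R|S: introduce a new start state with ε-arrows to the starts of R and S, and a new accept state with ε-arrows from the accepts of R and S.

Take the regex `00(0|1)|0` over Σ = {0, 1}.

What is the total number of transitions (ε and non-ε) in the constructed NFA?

15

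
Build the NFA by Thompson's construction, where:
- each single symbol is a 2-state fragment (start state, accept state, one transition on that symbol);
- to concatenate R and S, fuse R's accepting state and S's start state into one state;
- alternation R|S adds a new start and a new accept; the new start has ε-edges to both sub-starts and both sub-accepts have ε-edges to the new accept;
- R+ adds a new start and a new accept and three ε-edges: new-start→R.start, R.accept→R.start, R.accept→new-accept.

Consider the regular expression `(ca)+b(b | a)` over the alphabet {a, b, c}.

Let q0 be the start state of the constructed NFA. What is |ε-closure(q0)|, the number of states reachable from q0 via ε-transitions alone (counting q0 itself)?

2

Let C(F) = |ε-closure(F.start)| within fragment F, and note whether F accepts ε. Symbol fragments have C = 1 and do not accept ε. Then:
  ca → same as the first factor's closure: |ε-closure| = 1
  (ca)+ → new start ε-reaches only the body's start; the new accept needs a symbol first: |ε-closure| = 1 + 1 = 2
  b | a → new start ε-reaches every alternative's start; none of them accept ε, so the new accept is not reached: |ε-closure| = 1 + 1 + 1 = 3
  (ca)+b(b | a) → same as the first factor's closure: |ε-closure| = 2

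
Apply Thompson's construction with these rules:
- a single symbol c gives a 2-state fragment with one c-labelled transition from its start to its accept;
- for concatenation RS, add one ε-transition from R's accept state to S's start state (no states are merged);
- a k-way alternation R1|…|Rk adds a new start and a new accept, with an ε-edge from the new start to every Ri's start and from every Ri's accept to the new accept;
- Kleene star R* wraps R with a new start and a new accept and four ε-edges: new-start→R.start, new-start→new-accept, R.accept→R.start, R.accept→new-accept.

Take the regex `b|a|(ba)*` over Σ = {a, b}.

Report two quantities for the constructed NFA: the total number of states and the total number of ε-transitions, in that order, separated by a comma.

12, 11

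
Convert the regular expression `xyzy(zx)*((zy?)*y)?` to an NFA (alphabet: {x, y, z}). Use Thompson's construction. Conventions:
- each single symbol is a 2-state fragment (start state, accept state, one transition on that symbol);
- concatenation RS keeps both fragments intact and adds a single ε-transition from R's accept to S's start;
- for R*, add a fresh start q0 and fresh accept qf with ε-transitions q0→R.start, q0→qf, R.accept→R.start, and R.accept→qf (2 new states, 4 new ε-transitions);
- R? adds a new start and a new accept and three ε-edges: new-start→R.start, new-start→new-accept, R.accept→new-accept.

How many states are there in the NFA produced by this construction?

26

Per subexpression:
Each of the 9 symbol leaves contributes a 2-state fragment.
  zx — 4 states
  (zx)* — 6 states
  y? — 4 states
  zy? — 6 states
  (zy?)* — 8 states
  (zy?)*y — 10 states
  ((zy?)*y)? — 12 states
  xyzy(zx)*((zy?)*y)? — 26 states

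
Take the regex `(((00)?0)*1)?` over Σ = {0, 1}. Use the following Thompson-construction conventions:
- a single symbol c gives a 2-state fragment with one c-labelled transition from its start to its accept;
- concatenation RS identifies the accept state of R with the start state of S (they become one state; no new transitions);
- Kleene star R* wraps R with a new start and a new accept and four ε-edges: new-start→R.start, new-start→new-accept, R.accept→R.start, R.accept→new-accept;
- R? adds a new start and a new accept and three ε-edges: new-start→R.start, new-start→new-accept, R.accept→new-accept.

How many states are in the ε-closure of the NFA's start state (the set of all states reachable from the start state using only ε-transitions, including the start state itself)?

7

Compute the ε-closure size of each fragment's start state recursively; a symbol fragment's start has no outgoing ε-edge, so its closure is just itself (size 1).
  00 → C equals the left operand's closure size = 1 (its accept is not ε-reachable, so the closure stops there)
  (00)? → C = 1 (new start) + 1 (body) + 1 (new accept, via ε) = 3
  (00)?0 → C = 3 + (1−1) = 3 (closure spills across the concat boundary because the left factor accepts ε)
  ((00)?0)* → the star's fresh start ε-reaches both the body's start and the fresh accept: C = 2 + 3 = 5
  ((00)?0)*1 → the left operand accepts ε, so the closure extends into the next operand (the shared merged state is already counted); C = 5 + (1−1) = 5
  (((00)?0)*1)? → C = 1 (new start) + 5 (body) + 1 (new accept, via ε) = 7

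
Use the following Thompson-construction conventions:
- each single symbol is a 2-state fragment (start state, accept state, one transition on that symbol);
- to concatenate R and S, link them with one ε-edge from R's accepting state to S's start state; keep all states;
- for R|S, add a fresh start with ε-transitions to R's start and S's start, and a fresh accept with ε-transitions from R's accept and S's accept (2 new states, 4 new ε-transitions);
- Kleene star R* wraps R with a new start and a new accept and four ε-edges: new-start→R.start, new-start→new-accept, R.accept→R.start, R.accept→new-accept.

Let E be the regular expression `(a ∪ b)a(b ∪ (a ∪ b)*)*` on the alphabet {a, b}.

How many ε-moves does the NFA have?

Recursing over subexpressions:
Each of the 6 symbol leaves contributes 0 ε-transitions.
  a ∪ b — 4 ε-transitions
  a ∪ b — 4 ε-transitions
  (a ∪ b)* — 8 ε-transitions
  b ∪ (a ∪ b)* — 12 ε-transitions
  (b ∪ (a ∪ b)*)* — 16 ε-transitions
  (a ∪ b)a(b ∪ (a ∪ b)*)* — 22 ε-transitions

22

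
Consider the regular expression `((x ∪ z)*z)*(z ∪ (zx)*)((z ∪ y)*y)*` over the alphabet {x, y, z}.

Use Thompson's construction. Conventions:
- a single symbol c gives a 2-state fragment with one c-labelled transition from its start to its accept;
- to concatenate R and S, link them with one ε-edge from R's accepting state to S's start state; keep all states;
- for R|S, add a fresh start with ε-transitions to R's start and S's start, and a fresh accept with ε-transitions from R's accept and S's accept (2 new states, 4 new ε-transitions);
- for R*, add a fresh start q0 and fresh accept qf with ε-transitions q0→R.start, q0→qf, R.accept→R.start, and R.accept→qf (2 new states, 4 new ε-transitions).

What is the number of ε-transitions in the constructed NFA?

By structural recursion:
Each of the 9 symbol leaves contributes 0 ε-transitions.
  x ∪ z — 4 ε-transitions
  (x ∪ z)* — 8 ε-transitions
  (x ∪ z)*z — 9 ε-transitions
  ((x ∪ z)*z)* — 13 ε-transitions
  zx — 1 ε-transition
  (zx)* — 5 ε-transitions
  z ∪ (zx)* — 9 ε-transitions
  z ∪ y — 4 ε-transitions
  (z ∪ y)* — 8 ε-transitions
  (z ∪ y)*y — 9 ε-transitions
  ((z ∪ y)*y)* — 13 ε-transitions
  ((x ∪ z)*z)*(z ∪ (zx)*)((z ∪ y)*y)* — 37 ε-transitions

37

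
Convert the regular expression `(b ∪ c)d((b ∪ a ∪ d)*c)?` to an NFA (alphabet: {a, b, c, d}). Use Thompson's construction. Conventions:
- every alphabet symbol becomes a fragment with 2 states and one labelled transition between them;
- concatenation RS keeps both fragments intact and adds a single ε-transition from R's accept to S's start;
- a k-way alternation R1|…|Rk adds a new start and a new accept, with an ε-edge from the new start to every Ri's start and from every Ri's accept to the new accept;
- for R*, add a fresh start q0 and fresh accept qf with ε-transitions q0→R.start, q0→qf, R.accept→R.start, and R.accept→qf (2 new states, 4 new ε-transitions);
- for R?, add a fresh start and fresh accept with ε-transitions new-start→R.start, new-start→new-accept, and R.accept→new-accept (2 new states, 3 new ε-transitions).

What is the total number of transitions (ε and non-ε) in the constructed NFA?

27

By structural recursion:
Each of the 7 symbol leaves contributes 1 transition (1 symbol, 0 ε).
  b ∪ c — 6 transitions (2 symbol, 4 ε)
  b ∪ a ∪ d — 9 transitions (3 symbol, 6 ε)
  (b ∪ a ∪ d)* — 13 transitions (3 symbol, 10 ε)
  (b ∪ a ∪ d)*c — 15 transitions (4 symbol, 11 ε)
  ((b ∪ a ∪ d)*c)? — 18 transitions (4 symbol, 14 ε)
  (b ∪ c)d((b ∪ a ∪ d)*c)? — 27 transitions (7 symbol, 20 ε)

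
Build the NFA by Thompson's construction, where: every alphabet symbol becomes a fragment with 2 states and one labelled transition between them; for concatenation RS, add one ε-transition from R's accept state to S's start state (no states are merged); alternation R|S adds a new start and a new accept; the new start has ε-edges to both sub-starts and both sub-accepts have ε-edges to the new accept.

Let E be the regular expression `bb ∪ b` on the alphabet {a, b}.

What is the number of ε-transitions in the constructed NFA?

5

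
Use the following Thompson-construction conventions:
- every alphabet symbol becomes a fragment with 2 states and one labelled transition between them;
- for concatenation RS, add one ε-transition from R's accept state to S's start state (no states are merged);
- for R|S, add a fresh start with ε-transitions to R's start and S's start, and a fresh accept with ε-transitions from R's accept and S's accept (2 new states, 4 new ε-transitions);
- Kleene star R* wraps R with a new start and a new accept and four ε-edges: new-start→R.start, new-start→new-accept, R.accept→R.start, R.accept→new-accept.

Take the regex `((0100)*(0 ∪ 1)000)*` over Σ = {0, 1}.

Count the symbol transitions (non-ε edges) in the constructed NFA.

Per subexpression:
Each of the 9 symbol leaves contributes exactly 1 symbol transition.
  0100 = 4 symbol transitions
  (0100)* = 4 symbol transitions
  0 ∪ 1 = 2 symbol transitions
  (0100)*(0 ∪ 1)000 = 9 symbol transitions
  ((0100)*(0 ∪ 1)000)* = 9 symbol transitions

9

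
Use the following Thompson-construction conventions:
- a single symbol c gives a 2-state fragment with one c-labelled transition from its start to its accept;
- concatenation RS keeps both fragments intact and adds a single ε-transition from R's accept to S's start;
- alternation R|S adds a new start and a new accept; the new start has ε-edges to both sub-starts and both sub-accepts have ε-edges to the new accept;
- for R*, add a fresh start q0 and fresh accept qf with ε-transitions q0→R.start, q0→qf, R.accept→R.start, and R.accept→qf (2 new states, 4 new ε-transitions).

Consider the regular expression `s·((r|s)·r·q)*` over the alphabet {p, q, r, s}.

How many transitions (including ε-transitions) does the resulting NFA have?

16

Building bottom-up:
Each of the 5 symbol leaves contributes 1 transition (1 symbol, 0 ε).
  r|s : 6 transitions (2 symbol, 4 ε)
  (r|s)·r·q : 10 transitions (4 symbol, 6 ε)
  ((r|s)·r·q)* : 14 transitions (4 symbol, 10 ε)
  s·((r|s)·r·q)* : 16 transitions (5 symbol, 11 ε)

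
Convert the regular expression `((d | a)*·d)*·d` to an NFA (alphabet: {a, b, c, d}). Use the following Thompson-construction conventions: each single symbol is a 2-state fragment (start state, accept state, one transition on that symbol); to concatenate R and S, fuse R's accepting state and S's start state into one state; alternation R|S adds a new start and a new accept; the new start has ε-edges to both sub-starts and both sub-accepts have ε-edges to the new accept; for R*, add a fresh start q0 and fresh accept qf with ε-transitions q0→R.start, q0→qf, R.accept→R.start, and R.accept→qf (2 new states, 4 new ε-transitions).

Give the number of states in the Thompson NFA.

12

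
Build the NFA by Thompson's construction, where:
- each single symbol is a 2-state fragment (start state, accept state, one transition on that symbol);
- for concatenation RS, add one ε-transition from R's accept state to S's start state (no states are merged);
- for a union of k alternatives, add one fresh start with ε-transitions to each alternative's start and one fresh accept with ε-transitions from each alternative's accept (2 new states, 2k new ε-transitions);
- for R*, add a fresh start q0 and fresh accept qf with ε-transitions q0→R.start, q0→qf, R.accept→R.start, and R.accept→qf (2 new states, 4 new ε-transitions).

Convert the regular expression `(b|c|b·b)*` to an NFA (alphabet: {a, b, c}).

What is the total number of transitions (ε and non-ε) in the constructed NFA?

By structural recursion:
Each of the 4 symbol leaves contributes 1 transition (1 symbol, 0 ε).
  b·b → 3 transitions (2 symbol, 1 ε)
  b|c|b·b → 11 transitions (4 symbol, 7 ε)
  (b|c|b·b)* → 15 transitions (4 symbol, 11 ε)

15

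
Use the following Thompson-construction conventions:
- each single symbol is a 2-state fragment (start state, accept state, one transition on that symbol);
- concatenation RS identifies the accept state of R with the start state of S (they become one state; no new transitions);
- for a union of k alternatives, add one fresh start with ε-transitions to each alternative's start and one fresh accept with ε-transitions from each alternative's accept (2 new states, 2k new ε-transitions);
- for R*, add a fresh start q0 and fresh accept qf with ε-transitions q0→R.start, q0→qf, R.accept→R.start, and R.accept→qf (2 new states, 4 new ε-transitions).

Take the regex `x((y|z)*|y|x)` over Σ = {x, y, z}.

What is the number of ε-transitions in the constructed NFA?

Building bottom-up:
Each of the 5 symbol leaves contributes 0 ε-transitions.
  y|z — 4 ε-transitions
  (y|z)* — 8 ε-transitions
  (y|z)*|y|x — 14 ε-transitions
  x((y|z)*|y|x) — 14 ε-transitions

14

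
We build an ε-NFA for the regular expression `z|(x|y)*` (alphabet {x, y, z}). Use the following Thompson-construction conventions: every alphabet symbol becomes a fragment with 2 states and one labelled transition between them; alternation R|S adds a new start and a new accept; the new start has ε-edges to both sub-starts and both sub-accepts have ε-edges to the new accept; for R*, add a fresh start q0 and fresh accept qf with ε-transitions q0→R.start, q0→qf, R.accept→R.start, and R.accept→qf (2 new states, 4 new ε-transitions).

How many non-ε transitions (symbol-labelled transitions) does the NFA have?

3

Recursing over subexpressions:
Each of the 3 symbol leaves contributes exactly 1 symbol transition.
  x|y — 2 symbol transitions
  (x|y)* — 2 symbol transitions
  z|(x|y)* — 3 symbol transitions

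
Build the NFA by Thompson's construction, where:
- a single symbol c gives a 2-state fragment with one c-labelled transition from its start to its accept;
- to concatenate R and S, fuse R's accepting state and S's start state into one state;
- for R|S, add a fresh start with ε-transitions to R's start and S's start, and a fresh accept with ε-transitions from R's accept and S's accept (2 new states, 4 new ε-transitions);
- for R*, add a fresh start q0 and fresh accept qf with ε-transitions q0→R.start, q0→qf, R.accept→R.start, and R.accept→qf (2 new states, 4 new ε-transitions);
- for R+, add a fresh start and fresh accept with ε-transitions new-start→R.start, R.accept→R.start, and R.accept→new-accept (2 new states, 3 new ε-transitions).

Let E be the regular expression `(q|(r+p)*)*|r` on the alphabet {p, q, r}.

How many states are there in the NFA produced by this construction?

17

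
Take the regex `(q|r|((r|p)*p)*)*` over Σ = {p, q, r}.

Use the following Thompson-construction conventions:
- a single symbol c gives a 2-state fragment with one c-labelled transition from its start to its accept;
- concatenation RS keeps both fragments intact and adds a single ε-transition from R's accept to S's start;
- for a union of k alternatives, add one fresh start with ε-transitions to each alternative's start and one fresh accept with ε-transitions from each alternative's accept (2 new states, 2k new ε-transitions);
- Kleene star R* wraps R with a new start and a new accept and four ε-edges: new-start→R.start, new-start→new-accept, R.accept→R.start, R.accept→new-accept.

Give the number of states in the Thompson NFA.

20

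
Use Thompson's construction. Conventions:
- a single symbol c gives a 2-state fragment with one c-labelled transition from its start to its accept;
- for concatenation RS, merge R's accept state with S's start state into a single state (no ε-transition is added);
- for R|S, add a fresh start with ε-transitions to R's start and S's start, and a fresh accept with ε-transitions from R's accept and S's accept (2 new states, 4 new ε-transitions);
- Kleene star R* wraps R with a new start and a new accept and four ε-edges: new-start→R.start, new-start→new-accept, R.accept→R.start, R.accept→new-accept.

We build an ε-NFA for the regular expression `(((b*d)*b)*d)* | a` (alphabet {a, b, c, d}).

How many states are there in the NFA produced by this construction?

17

Building bottom-up:
Each of the 5 symbol leaves contributes a 2-state fragment.
  b* → 4 states
  b*d → 5 states
  (b*d)* → 7 states
  (b*d)*b → 8 states
  ((b*d)*b)* → 10 states
  ((b*d)*b)*d → 11 states
  (((b*d)*b)*d)* → 13 states
  (((b*d)*b)*d)* | a → 17 states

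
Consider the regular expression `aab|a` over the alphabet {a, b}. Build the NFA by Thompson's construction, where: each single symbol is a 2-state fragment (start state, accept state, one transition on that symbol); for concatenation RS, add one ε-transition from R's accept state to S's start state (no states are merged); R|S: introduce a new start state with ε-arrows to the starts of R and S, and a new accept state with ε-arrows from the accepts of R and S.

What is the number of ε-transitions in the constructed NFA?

By structural recursion:
Each of the 4 symbol leaves contributes 0 ε-transitions.
  aab : 2 ε-transitions
  aab|a : 6 ε-transitions

6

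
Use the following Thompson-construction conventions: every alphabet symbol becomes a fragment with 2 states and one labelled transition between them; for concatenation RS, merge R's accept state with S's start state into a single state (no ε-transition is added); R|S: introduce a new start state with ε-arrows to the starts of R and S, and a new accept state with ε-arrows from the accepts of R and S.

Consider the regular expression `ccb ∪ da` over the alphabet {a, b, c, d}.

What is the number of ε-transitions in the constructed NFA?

4

Per subexpression:
Each of the 5 symbol leaves contributes 0 ε-transitions.
  ccb → 0 ε-transitions
  da → 0 ε-transitions
  ccb ∪ da → 4 ε-transitions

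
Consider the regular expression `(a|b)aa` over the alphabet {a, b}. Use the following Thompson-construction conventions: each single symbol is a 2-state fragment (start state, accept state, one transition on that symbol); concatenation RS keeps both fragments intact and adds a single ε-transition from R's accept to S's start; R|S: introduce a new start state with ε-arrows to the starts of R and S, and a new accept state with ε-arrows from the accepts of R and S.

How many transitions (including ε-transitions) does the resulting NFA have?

10

By structural recursion:
Each of the 4 symbol leaves contributes 1 transition (1 symbol, 0 ε).
  a|b : 6 transitions (2 symbol, 4 ε)
  (a|b)aa : 10 transitions (4 symbol, 6 ε)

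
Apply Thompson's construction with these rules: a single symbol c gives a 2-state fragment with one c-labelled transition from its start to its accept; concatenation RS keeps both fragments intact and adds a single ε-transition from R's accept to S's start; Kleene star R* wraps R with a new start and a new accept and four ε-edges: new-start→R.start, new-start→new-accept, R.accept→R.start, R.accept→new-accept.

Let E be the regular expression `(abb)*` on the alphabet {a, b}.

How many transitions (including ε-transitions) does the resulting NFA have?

9

Bottom-up over the parse tree:
Each of the 3 symbol leaves contributes 1 transition (1 symbol, 0 ε).
  abb → 5 transitions (3 symbol, 2 ε)
  (abb)* → 9 transitions (3 symbol, 6 ε)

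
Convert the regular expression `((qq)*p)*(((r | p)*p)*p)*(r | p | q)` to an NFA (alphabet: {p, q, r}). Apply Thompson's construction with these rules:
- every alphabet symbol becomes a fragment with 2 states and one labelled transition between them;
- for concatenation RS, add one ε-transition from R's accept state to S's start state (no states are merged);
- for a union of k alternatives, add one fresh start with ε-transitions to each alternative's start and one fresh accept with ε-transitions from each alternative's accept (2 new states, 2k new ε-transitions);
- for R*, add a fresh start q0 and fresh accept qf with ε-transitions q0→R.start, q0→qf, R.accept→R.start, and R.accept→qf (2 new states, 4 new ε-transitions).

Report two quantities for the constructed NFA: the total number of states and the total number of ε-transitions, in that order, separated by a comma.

Building bottom-up:
Each of the 10 symbol leaves contributes 2 states and 0 ε-transitions.
  qq = 4 states, 1 ε-transition
  (qq)* = 6 states, 5 ε-transitions
  (qq)*p = 8 states, 6 ε-transitions
  ((qq)*p)* = 10 states, 10 ε-transitions
  r | p = 6 states, 4 ε-transitions
  (r | p)* = 8 states, 8 ε-transitions
  (r | p)*p = 10 states, 9 ε-transitions
  ((r | p)*p)* = 12 states, 13 ε-transitions
  ((r | p)*p)*p = 14 states, 14 ε-transitions
  (((r | p)*p)*p)* = 16 states, 18 ε-transitions
  r | p | q = 8 states, 6 ε-transitions
  ((qq)*p)*(((r | p)*p)*p)*(r | p | q) = 34 states, 36 ε-transitions

34, 36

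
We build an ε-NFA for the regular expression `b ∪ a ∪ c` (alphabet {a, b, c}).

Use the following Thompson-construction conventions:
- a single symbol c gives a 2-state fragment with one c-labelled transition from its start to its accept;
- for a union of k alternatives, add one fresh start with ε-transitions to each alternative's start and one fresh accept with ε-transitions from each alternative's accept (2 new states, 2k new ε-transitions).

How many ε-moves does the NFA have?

6

Recursing over subexpressions:
Each of the 3 symbol leaves contributes 0 ε-transitions.
  b ∪ a ∪ c → 6 ε-transitions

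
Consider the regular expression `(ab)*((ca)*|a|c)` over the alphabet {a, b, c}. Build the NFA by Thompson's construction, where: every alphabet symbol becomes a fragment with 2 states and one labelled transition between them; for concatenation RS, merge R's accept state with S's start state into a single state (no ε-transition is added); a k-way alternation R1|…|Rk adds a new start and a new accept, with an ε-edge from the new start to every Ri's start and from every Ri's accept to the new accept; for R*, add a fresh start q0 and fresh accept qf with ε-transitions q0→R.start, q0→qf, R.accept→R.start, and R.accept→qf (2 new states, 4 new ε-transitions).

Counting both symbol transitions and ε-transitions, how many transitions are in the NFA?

20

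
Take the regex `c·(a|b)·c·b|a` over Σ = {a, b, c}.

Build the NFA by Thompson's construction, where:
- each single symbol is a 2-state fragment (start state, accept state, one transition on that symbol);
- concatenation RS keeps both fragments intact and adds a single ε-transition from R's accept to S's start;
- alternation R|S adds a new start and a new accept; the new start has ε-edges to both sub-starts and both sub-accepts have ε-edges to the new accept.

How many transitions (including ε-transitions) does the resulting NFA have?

Recursing over subexpressions:
Each of the 6 symbol leaves contributes 1 transition (1 symbol, 0 ε).
  a|b : 6 transitions (2 symbol, 4 ε)
  c·(a|b)·c·b : 12 transitions (5 symbol, 7 ε)
  c·(a|b)·c·b|a : 17 transitions (6 symbol, 11 ε)

17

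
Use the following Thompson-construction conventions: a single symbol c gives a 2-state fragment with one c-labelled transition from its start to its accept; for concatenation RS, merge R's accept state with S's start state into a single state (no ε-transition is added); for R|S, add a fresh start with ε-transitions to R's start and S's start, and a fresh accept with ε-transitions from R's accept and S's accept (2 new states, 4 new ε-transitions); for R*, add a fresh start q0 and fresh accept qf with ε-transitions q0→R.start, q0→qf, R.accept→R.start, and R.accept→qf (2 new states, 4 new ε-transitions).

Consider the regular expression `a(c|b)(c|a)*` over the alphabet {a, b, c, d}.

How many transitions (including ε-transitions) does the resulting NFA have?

Building bottom-up:
Each of the 5 symbol leaves contributes 1 transition (1 symbol, 0 ε).
  c|b = 6 transitions (2 symbol, 4 ε)
  c|a = 6 transitions (2 symbol, 4 ε)
  (c|a)* = 10 transitions (2 symbol, 8 ε)
  a(c|b)(c|a)* = 17 transitions (5 symbol, 12 ε)

17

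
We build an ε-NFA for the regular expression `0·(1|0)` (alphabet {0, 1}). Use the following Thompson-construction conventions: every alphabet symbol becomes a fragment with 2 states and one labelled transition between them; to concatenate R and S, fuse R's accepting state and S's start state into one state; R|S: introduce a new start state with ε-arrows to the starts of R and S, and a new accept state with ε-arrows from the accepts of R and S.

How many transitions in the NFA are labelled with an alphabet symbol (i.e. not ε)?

3

Per subexpression:
Each of the 3 symbol leaves contributes exactly 1 symbol transition.
  1|0 → 2 symbol transitions
  0·(1|0) → 3 symbol transitions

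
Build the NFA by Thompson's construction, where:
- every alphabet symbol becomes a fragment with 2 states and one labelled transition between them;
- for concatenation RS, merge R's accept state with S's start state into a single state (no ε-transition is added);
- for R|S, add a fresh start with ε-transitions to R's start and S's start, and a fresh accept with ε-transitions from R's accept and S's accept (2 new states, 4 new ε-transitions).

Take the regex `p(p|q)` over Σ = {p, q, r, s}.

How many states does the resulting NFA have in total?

Per subexpression:
Each of the 3 symbol leaves contributes a 2-state fragment.
  p|q → 6 states
  p(p|q) → 7 states

7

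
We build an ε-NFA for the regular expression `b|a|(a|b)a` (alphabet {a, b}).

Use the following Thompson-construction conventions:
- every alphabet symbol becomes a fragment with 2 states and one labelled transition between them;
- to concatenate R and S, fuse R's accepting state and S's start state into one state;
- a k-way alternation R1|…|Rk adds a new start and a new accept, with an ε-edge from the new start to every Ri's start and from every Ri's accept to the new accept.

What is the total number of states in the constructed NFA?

13

Per subexpression:
Each of the 5 symbol leaves contributes a 2-state fragment.
  a|b : 6 states
  (a|b)a : 7 states
  b|a|(a|b)a : 13 states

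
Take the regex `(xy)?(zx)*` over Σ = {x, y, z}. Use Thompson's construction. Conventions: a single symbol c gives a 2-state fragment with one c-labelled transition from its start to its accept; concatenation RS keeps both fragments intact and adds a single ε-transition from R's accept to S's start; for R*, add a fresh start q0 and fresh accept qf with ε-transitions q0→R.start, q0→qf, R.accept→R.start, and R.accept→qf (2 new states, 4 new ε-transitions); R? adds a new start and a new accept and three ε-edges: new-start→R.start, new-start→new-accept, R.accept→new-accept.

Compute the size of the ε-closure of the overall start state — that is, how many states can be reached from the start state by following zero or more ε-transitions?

6

Compute the ε-closure size of each fragment's start state recursively; a symbol fragment's start has no outgoing ε-edge, so its closure is just itself (size 1).
  xy → same as the first factor's closure: C = 1
  (xy)? → new start has ε-edges to the inner start and to the new accept, so C = 2 + 1 = 3
  zx → C equals the left operand's closure size = 1 (its accept is not ε-reachable, so the closure stops there)
  (zx)* → C = 1 (new start) + 1 (body) + 1 (new accept) = 3
  (xy)?(zx)* → C = 3 + 3 = 6 (closure spills across the concat boundary because the left factor accepts ε)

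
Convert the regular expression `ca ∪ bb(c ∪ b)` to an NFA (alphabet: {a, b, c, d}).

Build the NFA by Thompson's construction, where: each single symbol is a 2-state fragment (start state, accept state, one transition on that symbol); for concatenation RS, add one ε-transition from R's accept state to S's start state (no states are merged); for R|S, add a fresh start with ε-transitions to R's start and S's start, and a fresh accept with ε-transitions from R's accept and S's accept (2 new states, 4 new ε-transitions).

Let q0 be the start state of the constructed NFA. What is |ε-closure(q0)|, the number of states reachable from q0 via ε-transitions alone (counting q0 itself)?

3

Compute the ε-closure size of each fragment's start state recursively; a symbol fragment's start has no outgoing ε-edge, so its closure is just itself (size 1).
  ca → same as the first factor's closure: |closure| = 1
  c ∪ b → new start ε-reaches every alternative's start; none of them accept ε, so the new accept is not reached: |closure| = 1 + 1 + 1 = 3
  bb(c ∪ b) → |closure| equals the left operand's closure size = 1 (its accept is not ε-reachable, so the closure stops there)
  ca ∪ bb(c ∪ b) → |closure| = 1 + 1 + 1 = 3 (the new accept is not ε-reachable since no branch accepts ε)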